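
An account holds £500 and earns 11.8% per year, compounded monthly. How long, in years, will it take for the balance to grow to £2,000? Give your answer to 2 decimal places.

11.81 years

(1 + 0.00983333)^(12t) = 2,000/500 = 4.
12t·ln(1 + 0.00983333) = ln(4); 12t = 1.3863/0.0097853 ≈ 141.6711.
t ≈ 11.8059 years.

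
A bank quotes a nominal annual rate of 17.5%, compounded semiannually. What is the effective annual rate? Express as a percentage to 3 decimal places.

18.266%

One year is 2 periods at 0.0875 each: (1 + 0.0875)^2 ≈ 1.182656.
EAR = 1.182656 − 1 ≈ 18.26562%.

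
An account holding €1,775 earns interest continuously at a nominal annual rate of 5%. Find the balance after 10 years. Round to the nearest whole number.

A = P·e^(rt) = 1,775·e^(0.05·10) = 1,775·e^0.5.
e^0.5 ≈ 1.648721271, so A ≈ 2,926.4803.

€2,926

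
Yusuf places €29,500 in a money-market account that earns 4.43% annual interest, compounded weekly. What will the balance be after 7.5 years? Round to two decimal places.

Periodic rate = 4.43%/52 = 0.000851923; periods = 52·7.5 = 390.
A = 29,500·(1 + 0.0443/52)^390 ≈ 29,500·1.393904155 ≈ 41,120.1726.

€41,120.17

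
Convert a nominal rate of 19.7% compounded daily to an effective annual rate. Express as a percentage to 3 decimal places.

21.768%

One year is 365 periods at 0.000539726 each: (1 + 0.000539726)^365 ≈ 1.217679.
EAR = 1.217679 − 1 ≈ 21.76793%.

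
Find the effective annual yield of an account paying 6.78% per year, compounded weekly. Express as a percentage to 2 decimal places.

One year is 52 periods at 0.00130385 each: (1 + 0.00130385)^52 ≈ 1.070104.
EAR = 1.070104 − 1 ≈ 7.01040%.

7.01%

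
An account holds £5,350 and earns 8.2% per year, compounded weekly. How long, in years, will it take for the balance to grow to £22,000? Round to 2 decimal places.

(1 + 0.00157692)^(52t) = 22,000/5,350 = 4.1121.
52t·ln(1 + 0.00157692) = ln(4.1121); 52t = 1.4139/0.00157568 ≈ 897.3554.
t ≈ 17.2568 years.

17.26 years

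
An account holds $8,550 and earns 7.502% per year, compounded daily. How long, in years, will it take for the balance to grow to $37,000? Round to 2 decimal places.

(1 + 0.000205534)^(365t) = 37,000/8,550 = 4.3275.
365t·ln(1 + 0.000205534) = ln(4.3275); 365t = 1.465/0.000205513 ≈ 7128.4333.
t ≈ 19.5300 years.

19.53 years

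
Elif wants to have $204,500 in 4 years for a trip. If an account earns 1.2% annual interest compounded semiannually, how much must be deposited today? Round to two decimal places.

$194,943.82

Periodic rate = 1.2%/2 = 0.006; 8 periods.
P = 204,500/(1 + 0.006)^8 ≈ 204,500/1.04902018716 ≈ 194,943.8176.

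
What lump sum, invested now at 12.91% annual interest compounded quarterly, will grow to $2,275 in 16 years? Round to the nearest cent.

$297.90

Periodic rate = 12.91%/4 = 0.032275; 64 periods.
P = 2,275/(1 + 0.032275)^64 ≈ 2,275/7.636708483 ≈ 297.9032.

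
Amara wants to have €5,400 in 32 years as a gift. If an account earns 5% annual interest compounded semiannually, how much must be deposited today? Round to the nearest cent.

€1,111.90

Periodic rate = 5%/2 = 0.025; 64 periods.
P = 5,400/(1 + 0.025)^64 ≈ 5,400/4.856544641 ≈ 1,111.9017.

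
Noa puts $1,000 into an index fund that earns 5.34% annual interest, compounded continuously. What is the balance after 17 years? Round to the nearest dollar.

$2,479

A = P·e^(rt) = 1,000·e^(0.0534·17) = 1,000·e^0.9078.
e^0.9078 ≈ 2.478863031, so A ≈ 2,478.8630.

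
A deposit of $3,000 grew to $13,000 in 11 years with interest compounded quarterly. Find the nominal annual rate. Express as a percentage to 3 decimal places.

(1 + r/4)^44 = 13,000/3,000 = 4.33333.
1 + r/4 = 4.33333^(1/44) ≈ 1.033887, so r/4 ≈ 0.0338874.
r ≈ 4·0.0338874 = 13.55495%.

13.555%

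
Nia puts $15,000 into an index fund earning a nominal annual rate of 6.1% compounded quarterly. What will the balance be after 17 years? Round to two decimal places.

Periodic rate = 6.1%/4 = 0.01525; periods = 4·17 = 68.
A = 15,000·(1 + 0.01525)^68 ≈ 15,000·2.7987485077 ≈ 41,981.2276.

$41,981.23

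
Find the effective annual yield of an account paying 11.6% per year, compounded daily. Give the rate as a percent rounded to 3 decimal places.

EAR = (1 + 11.6%/365)^365 − 1 = (1 + 0.000317808)^365 − 1.
(1 + 0.000317808)^365 ≈ 1.122975, so EAR ≈ 12.29752%.

12.298%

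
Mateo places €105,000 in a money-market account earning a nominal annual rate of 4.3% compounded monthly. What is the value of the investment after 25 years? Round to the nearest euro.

Growth factor = (1 + 0.043/12)^300 ≈ 2.92436846246.
A ≈ 105,000 × 2.92436846246 ≈ 307,058.6886.

€307,059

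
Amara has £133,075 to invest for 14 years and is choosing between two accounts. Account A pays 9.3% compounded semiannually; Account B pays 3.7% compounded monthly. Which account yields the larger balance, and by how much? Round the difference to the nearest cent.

Account A growth factor: (1 + 0.0465)^28 ≈ 3.57024907159; balance ≈ 475,110.8952.
Account B growth factor: (1 + 0.037/12)^168 ≈ 1.67732968293; balance ≈ 223,210.6476.
Account A is larger by 251,900.2476.

Account A, by £251,900.25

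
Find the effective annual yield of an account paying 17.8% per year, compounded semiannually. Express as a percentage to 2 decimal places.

One year is 2 periods at 0.089 each: (1 + 0.089)^2 ≈ 1.185921.
EAR = 1.185921 − 1 ≈ 18.59210%.

18.59%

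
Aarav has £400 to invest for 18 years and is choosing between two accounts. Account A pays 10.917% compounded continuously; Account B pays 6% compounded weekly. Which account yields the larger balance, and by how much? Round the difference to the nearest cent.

Account A, by £1,677.00

Account A growth factor: e^(0.10917·18) = e^1.96506 ≈ 7.135340698; balance ≈ 2,854.1363.
Account B growth factor: (1 + 0.06/52)^936 ≈ 2.94284677; balance ≈ 1,177.1387.
Account A is larger by 1,676.9976.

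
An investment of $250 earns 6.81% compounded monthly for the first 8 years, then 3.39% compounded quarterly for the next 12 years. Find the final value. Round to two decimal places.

After 8 years at 6.81%: 250 × 1.72161009 ≈ 430.4025.
Then 12 years at 3.39%: 430.4025 × 1.49943124 ≈ 645.3590.

$645.36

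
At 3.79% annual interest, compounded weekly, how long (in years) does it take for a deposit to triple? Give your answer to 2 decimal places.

(1 + 0.000728846)^(52t) = 3.
52t = ln 3 / ln(1 + 0.000728846) ≈ 1.0986/0.000728581 ≈ 1507.8801.
t ≈ 28.9977.

29.00 years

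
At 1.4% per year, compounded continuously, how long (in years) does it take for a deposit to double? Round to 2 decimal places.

e^(0.014t) = 2, so 0.014t = ln 2 ≈ 0.69315.
t ≈ 0.69315/0.014 ≈ 49.5105.

49.51 years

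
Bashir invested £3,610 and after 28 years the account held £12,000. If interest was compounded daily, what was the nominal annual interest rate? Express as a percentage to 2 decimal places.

The 10220-period growth factor is 12,000/3,610 = 3.3241.
r/365 = 3.3241^(1/10220) − 1 ≈ 0.000117541, so r ≈ 365·0.000117541 = 4.29025%.

4.29%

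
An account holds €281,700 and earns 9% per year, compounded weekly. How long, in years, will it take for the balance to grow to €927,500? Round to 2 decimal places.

13.25 years

(1 + 0.00173077)^(52t) = 927,500/281,700 = 3.2925.
52t·ln(1 + 0.00173077) = ln(3.2925); 52t = 1.1917/0.00172927 ≈ 689.1046.
t ≈ 13.2520 years.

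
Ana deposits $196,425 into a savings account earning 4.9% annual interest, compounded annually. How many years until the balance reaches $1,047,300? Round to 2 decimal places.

34.99 years

(1 + 0.049)^t = 1,047,300/196,425 = 5.3318.
t·ln(1 + 0.049) = ln(5.3318); t = 1.6737/0.0478373 ≈ 34.9871.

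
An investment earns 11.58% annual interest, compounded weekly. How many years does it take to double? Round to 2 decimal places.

(1 + 0.00222692)^(52t) = 2.
52t = ln 2 / ln(1 + 0.00222692) ≈ 0.69315/0.00222445 ≈ 311.6042.
t ≈ 5.9924.

5.99 years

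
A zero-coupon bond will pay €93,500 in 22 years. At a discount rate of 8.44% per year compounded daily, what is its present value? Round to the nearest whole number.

€14,605

Growth factor = (1 + 0.0844/365)^8030 ≈ 6.4018394074.
P = 93,500/6.4018394074 ≈ 14,605.1774.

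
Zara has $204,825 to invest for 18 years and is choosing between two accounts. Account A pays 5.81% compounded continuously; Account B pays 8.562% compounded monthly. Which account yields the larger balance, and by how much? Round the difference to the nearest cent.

Account B, by $368,448.50

Account A growth factor: e^(0.0581·18) = e^1.0458 ≈ 2.8456741526; balance ≈ 582,865.2083.
Account B growth factor: (1 + 0.007135)^216 ≈ 4.64451951285; balance ≈ 951,313.7092.
Account B is larger by 368,448.5009.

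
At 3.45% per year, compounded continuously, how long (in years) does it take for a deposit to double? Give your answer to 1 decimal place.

e^(0.0345t) = 2, so 0.0345t = ln 2 ≈ 0.69315.
t ≈ 0.69315/0.0345 ≈ 20.0912.

20.1 years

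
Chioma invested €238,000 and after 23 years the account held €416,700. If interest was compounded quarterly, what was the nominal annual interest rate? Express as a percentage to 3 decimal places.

2.443%

(1 + r/4)^92 = 416,700/238,000 = 1.75084.
1 + r/4 = 1.75084^(1/92) ≈ 1.006107, so r/4 ≈ 0.00610657.
r ≈ 4·0.00610657 = 2.44263%.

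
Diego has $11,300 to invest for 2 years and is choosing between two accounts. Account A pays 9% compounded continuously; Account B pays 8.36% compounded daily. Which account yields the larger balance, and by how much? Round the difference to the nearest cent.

Account A growth factor: e^(0.09·2) = e^0.18 ≈ 1.1972173631; balance ≈ 13,528.5562.
Account B growth factor: (1 + 0.0836/365)^730 ≈ 1.1819680109; balance ≈ 13,356.2385.
Account A is larger by 172.3177.

Account A, by $172.32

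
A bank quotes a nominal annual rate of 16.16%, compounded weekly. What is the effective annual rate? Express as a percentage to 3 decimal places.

17.510%

EAR = (1 + 16.16%/52)^52 − 1 = (1 + 0.00310769)^52 − 1.
(1 + 0.00310769)^52 ≈ 1.175095, so EAR ≈ 17.50955%.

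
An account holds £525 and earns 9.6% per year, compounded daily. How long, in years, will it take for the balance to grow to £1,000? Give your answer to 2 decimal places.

(1 + 0.000263014)^(365t) = 1,000/525 = 1.9048.
365t·ln(1 + 0.000263014) = ln(1.9048); 365t = 0.64436/0.000262979 ≈ 2450.2212.
t ≈ 6.7129 years.

6.71 years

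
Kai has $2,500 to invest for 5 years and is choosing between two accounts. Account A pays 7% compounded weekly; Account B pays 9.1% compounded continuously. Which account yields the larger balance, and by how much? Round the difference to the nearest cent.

Account A growth factor: (1 + 0.07/52)^260 ≈ 1.418733588; balance ≈ 3,546.8340.
Account B growth factor: e^(0.091·5) = e^0.455 ≈ 1.576173383; balance ≈ 3,940.4335.
Account B is larger by 393.5995.

Account B, by $393.60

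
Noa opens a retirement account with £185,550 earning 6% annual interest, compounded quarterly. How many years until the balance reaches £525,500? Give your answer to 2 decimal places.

We need (1 + 0.015)^(4t) = 2.8321, so 4t = ln 2.8321 / ln 1.015 ≈ 69.9209.
t ≈ 69.9209/4 = 17.4802 years.

17.48 years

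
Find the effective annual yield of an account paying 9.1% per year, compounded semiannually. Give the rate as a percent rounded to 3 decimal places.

One year is 2 periods at 0.0455 each: (1 + 0.0455)^2 ≈ 1.09307.
EAR = 1.09307 − 1 ≈ 9.30703%.

9.307%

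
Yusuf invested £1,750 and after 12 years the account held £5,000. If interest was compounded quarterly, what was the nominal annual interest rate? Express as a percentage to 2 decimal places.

8.84%

(1 + r/4)^48 = 5,000/1,750 = 2.85714.
1 + r/4 = 2.85714^(1/48) ≈ 1.022112, so r/4 ≈ 0.0221122.
r ≈ 4·0.0221122 = 8.84489%.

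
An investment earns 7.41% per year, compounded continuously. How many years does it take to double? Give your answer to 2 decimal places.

e^(0.0741t) = 2, so 0.0741t = ln 2 ≈ 0.69315.
t ≈ 0.69315/0.0741 ≈ 9.3542.

9.35 years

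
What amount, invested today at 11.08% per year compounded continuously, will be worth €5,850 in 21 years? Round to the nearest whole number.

P = A·e^(−rt) = 5,850·e^(−2.3268).
e^(−2.3268) ≈ 0.09760759217, so P ≈ 571.0044.

€571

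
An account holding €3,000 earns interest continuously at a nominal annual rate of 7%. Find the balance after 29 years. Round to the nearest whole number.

A = P·e^(rt) = 3,000·e^(0.07·29) = 3,000·e^2.03.
e^2.03 ≈ 7.6140863588, so A ≈ 22,842.2591.

€22,842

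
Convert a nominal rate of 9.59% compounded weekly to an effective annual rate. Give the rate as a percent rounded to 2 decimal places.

One year is 52 periods at 0.00184423 each: (1 + 0.00184423)^52 ≈ 1.100552.
EAR = 1.100552 − 1 ≈ 10.05518%.

10.06%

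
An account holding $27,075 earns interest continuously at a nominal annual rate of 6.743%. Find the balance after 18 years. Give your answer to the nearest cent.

$91,135.81

A = P·e^(rt) = 27,075·e^(0.06743·18) = 27,075·e^1.21374.
e^1.21374 ≈ 3.366050168, so A ≈ 91,135.8083.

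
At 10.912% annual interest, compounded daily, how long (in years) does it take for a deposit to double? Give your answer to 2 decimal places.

(1 + 0.000298959)^(365t) = 2.
365t = ln 2 / ln(1 + 0.000298959) ≈ 0.69315/0.000298914 ≈ 2318.8832.
t ≈ 6.3531.

6.35 years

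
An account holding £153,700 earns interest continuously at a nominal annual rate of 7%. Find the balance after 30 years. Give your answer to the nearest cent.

£1,255,140.32

A = P·e^(rt) = 153,700·e^(0.07·30) = 153,700·e^2.1.
e^2.1 ≈ 8.166169912568, so A ≈ 1,255,140.3156.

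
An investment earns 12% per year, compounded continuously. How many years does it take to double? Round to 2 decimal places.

e^(0.12t) = 2, so 0.12t = ln 2 ≈ 0.69315.
t ≈ 0.69315/0.12 ≈ 5.7762.

5.78 years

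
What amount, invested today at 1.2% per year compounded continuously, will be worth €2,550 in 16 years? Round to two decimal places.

P = A·e^(−rt) = 2,550·e^(−0.192).
e^(−0.192) ≈ 0.8253068685, so P ≈ 2,104.5325.

€2,104.53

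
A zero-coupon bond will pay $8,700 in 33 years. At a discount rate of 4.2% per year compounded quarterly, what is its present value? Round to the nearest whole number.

Periodic rate = 4.2%/4 = 0.0105; 132 periods.
P = 8,700/(1 + 0.0105)^132 ≈ 8,700/3.970031534 ≈ 2,191.4184.

$2,191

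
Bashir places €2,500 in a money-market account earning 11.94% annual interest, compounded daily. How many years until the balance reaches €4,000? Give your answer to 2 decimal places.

(1 + 0.000327123)^(365t) = 4,000/2,500 = 1.6.
365t·ln(1 + 0.000327123) = ln(1.6); 365t = 0.47/0.00032707 ≈ 1437.0133.
t ≈ 3.9370 years.

3.94 years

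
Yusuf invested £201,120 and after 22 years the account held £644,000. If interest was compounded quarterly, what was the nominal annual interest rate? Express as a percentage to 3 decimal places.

5.325%

(1 + r/4)^88 = 644,000/201,120 = 3.20207.
1 + r/4 = 3.20207^(1/88) ≈ 1.013313, so r/4 ≈ 0.0133128.
r ≈ 4·0.0133128 = 5.32512%.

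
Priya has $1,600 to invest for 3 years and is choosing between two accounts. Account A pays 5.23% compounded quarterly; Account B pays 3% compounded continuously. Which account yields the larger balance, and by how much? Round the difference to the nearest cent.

Account A growth factor: (1 + 0.013075)^12 ≈ 1.168689599; balance ≈ 1,869.9034.
Account B growth factor: e^(0.03·3) = e^0.09 ≈ 1.094174284; balance ≈ 1,750.6789.
Account A is larger by 119.2245.

Account A, by $119.22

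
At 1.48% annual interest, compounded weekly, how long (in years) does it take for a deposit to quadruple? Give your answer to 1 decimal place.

(1 + 0.000284615)^(52t) = 4.
52t = ln 4 / ln(1 + 0.000284615) ≈ 1.3863/0.000284575 ≈ 4871.4571.
t ≈ 93.6819.

93.7 years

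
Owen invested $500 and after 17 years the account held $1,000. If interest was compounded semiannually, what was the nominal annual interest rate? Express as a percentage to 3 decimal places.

(1 + r/2)^34 = 1,000/500 = 2.
1 + r/2 = 2^(1/34) ≈ 1.020596, so r/2 ≈ 0.0205959.
r ≈ 2·0.0205959 = 4.11918%.

4.119%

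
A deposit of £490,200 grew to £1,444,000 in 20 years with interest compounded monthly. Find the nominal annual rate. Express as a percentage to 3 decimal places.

5.414%

The 240-period growth factor is 1,444,000/490,200 = 2.94574.
r/12 = 2.94574^(1/240) − 1 ≈ 0.00451164, so r ≈ 12·0.00451164 = 5.41397%.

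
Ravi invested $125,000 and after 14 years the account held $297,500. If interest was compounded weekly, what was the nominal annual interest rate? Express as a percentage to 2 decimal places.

6.20%

(1 + r/52)^728 = 297,500/125,000 = 2.38.
1 + r/52 = 2.38^(1/728) ≈ 1.001192, so r/52 ≈ 0.00119178.
r ≈ 52·0.00119178 = 6.19726%.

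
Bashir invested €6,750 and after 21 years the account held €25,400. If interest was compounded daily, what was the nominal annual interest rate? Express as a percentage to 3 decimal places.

The 7665-period growth factor is 25,400/6,750 = 3.76296.
r/365 = 3.76296^(1/7665) − 1 ≈ 0.000172906, so r ≈ 365·0.000172906 = 6.31105%.

6.311%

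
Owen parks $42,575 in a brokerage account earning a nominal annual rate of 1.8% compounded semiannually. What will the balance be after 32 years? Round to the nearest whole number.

$75,542

Growth factor = (1 + 0.009)^64 ≈ 1.7743309952.
A ≈ 42,575 × 1.7743309952 ≈ 75,542.1421.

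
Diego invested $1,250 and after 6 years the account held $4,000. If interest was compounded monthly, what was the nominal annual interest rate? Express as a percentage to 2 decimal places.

(1 + r/12)^72 = 4,000/1,250 = 3.2.
1 + r/12 = 3.2^(1/72) ≈ 1.016286, so r/12 ≈ 0.0162861.
r ≈ 12·0.0162861 = 19.54328%.

19.54%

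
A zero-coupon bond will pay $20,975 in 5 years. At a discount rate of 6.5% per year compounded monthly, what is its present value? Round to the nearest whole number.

Growth factor = (1 + 0.065/12)^60 ≈ 1.3828173242.
P = 20,975/1.3828173242 ≈ 15,168.3087.

$15,168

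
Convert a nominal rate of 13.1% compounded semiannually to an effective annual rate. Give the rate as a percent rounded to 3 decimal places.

EAR = (1 + 13.1%/2)^2 − 1 = (1 + 0.0655)^2 − 1.
(1 + 0.0655)^2 ≈ 1.13529, so EAR ≈ 13.52903%.

13.529%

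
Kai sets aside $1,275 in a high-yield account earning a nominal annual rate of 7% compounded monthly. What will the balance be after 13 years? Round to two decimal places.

Growth factor = (1 + 0.07/12)^156 ≈ 2.477762933.
A ≈ 1,275 × 2.477762933 ≈ 3,159.1477.

$3,159.15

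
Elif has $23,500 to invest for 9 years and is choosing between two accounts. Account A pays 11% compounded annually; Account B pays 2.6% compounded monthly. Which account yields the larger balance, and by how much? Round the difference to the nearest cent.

Account A growth factor: (1 + 0.11)^9 ≈ 2.5580369244; balance ≈ 60,113.8677.
Account B growth factor: (1 + 0.026/12)^108 ≈ 1.2633246608; balance ≈ 29,688.1295.
Account A is larger by 30,425.7382.

Account A, by $30,425.74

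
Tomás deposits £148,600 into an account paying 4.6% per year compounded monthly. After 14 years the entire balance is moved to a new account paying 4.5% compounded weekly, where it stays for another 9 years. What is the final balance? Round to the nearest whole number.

After 14 years at 4.6%: 148,600 × 1.90173915461 ≈ 282,598.4384.
Then 9 years at 4.5%: 282,598.4384 × 1.49903993618 ≈ 423,626.3450.

£423,626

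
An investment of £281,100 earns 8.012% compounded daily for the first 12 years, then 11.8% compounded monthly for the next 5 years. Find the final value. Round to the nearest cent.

After 12 years at 8.012%: 281,100 × 2.615184093563 ≈ 735,128.2487.
Then 5 years at 11.8%: 735,128.2487 × 1.798796884793 ≈ 1,322,346.4037.

£1,322,346.40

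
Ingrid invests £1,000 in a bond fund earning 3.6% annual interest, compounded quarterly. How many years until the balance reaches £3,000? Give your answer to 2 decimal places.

30.65 years

(1 + 0.009)^(4t) = 3,000/1,000 = 3.
4t·ln(1 + 0.009) = ln(3); 4t = 1.0986/0.00895974 ≈ 122.6165.
t ≈ 30.6541 years.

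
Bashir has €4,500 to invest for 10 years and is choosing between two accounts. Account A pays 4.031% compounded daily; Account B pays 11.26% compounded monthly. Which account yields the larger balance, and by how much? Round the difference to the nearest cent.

Account B, by €7,068.29

Account A growth factor: (1 + 0.04031/365)^3650 ≈ 1.496423223; balance ≈ 6,733.9045.
Account B growth factor: (1 + 0.1126/12)^120 ≈ 3.0671537045; balance ≈ 13,802.1917.
Account B is larger by 7,068.2872.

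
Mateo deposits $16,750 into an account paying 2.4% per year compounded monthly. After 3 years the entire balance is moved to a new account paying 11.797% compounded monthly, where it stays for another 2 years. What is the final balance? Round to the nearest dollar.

Phase 1: 16,750·(1 + 0.002)^36 ≈ 17,999.1828.
Phase 2: 17,999.1828·(1 + 0.11797/12)^24 ≈ 22,762.4934.

$22,762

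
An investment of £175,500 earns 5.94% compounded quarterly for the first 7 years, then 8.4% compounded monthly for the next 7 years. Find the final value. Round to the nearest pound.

After 7 years at 5.94%: 175,500 × 1.51095652872 ≈ 265,172.8708.
Then 7 years at 8.4%: 265,172.8708 × 1.79669982914 ≈ 476,436.0516.

£476,436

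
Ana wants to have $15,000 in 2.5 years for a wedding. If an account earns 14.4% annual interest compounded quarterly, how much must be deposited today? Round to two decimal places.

Growth factor = (1 + 0.036)^10 ≈ 1.4242871435.
P = 15,000/1.4242871435 ≈ 10,531.5842.

$10,531.58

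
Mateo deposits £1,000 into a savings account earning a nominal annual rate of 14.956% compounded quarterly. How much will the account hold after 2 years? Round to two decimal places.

£1,341.33

Growth factor = (1 + 0.03739)^8 ≈ 1.341332533.
A ≈ 1,000 × 1.341332533 ≈ 1,341.3325.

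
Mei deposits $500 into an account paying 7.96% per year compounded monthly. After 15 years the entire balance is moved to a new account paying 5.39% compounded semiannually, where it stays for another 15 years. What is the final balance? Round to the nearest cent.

Phase 1: 500·(1 + 0.0796/12)^180 ≈ 1,643.6348.
Phase 2: 1,643.6348·(1 + 0.02695)^30 ≈ 3,649.9281.

$3,649.93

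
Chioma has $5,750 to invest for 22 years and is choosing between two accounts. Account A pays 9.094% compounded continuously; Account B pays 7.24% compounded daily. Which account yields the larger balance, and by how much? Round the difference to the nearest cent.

Account A, by $14,244.82

Account A growth factor: e^(0.09094·22) = e^2.00068 ≈ 7.3940823658; balance ≈ 42,515.9736.
Account B growth factor: (1 + 0.0724/365)^8030 ≈ 4.9167220086; balance ≈ 28,271.1515.
Account A is larger by 14,244.8221.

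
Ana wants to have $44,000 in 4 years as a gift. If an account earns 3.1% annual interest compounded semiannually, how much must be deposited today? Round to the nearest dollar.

$38,906

Periodic rate = 3.1%/2 = 0.0155; 8 periods.
P = 44,000/(1 + 0.0155)^8 ≈ 44,000/1.1309396279 ≈ 38,905.7019.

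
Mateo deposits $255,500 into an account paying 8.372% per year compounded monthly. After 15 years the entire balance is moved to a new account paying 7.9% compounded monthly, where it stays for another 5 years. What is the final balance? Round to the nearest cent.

$1,323,940.11

After 15 years at 8.372%: 255,500 × 3.495371343133 ≈ 893,067.3782.
Then 5 years at 7.9%: 893,067.3782 × 1.48246385445 ≈ 1,323,940.1077.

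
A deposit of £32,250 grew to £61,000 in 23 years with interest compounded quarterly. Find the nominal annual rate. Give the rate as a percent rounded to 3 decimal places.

2.781%

(1 + r/4)^92 = 61,000/32,250 = 1.89147.
1 + r/4 = 1.89147^(1/92) ≈ 1.006952, so r/4 ≈ 0.00695183.
r ≈ 4·0.00695183 = 2.78073%.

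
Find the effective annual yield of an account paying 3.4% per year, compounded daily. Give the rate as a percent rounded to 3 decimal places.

EAR = (1 + 3.4%/365)^365 − 1 = (1 + 0.0000931507)^365 − 1.
(1 + 0.0000931507)^365 ≈ 1.034583, so EAR ≈ 3.45830%.

3.458%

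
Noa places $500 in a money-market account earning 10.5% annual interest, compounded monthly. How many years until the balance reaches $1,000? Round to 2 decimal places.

6.63 years

(1 + 0.00875)^(12t) = 1,000/500 = 2.
12t·ln(1 + 0.00875) = ln(2); 12t = 0.69315/0.00871194 ≈ 79.5629.
t ≈ 6.6302 years.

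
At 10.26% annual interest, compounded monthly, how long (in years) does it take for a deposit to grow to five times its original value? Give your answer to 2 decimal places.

15.75 years

(1 + 0.00855)^(12t) = 5.
12t = ln 5 / ln(1 + 0.00855) ≈ 1.6094/0.00851366 ≈ 189.0419.
t ≈ 15.7535.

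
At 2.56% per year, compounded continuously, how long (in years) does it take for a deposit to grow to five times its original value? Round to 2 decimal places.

62.87 years

e^(0.0256t) = 5, so 0.0256t = ln 5 ≈ 1.6094.
t ≈ 1.6094/0.0256 ≈ 62.8687.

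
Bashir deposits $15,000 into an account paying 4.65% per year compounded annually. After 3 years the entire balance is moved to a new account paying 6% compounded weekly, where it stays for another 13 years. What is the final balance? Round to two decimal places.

Phase 1: 15,000·(1 + 0.0465)^3 ≈ 17,191.3094.
Phase 2: 17,191.3094·(1 + 0.06/52)^676 ≈ 37,485.5054.

$37,485.51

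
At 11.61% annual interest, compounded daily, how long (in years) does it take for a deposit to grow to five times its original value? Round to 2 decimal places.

(1 + 0.000318082)^(365t) = 5.
365t = ln 5 / ln(1 + 0.000318082) ≈ 1.6094/0.000318032 ≈ 5060.6224.
t ≈ 13.8647.

13.86 years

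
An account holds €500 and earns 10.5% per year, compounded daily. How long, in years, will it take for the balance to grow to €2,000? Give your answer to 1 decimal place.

We need (1 + 0.000287671)^(365t) = 4, so 365t = ln 4 / ln 1.000288 ≈ 4819.7164.
t ≈ 4819.7164/365 = 13.2047 years.

13.2 years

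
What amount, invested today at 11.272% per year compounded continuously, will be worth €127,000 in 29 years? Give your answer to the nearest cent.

P = A·e^(−rt) = 127,000·e^(−3.26888).
e^(−3.26888) ≈ 0.03804901812, so P ≈ 4,832.2253.

€4,832.23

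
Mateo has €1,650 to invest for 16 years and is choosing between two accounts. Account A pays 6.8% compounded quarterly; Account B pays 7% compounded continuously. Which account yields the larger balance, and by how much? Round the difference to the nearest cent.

Account A growth factor: (1 + 0.017)^64 ≈ 2.94131127; balance ≈ 4,853.1636.
Account B growth factor: e^(0.07·16) = e^1.12 ≈ 3.064854203; balance ≈ 5,057.0094.
Account B is larger by 203.8458.

Account B, by €203.85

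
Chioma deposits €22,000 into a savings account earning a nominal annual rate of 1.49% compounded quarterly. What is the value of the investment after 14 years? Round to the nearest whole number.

€27,092

Growth factor = (1 + 0.003725)^56 ≈ 1.231474762.
A ≈ 22,000 × 1.231474762 ≈ 27,092.4448.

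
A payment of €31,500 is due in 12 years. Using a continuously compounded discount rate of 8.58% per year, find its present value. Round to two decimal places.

€11,250.22

P = A·e^(−rt) = 31,500·e^(−1.0296).
e^(−1.0296) ≈ 0.35714979192, so P ≈ 11,250.2184.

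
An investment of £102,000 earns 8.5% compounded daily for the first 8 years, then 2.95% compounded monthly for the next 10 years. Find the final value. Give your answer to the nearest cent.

£270,299.78

Phase 1: 102,000·(1 + 0.085/365)^2920 ≈ 201,319.5904.
Phase 2: 201,319.5904·(1 + 0.0295/12)^120 ≈ 270,299.7792.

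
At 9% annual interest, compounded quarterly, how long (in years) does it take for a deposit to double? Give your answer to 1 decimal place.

(1 + 0.0225)^(4t) = 2.
4t = ln 2 / ln(1 + 0.0225) ≈ 0.69315/0.0222506 ≈ 31.1518.
t ≈ 7.7880.

7.8 years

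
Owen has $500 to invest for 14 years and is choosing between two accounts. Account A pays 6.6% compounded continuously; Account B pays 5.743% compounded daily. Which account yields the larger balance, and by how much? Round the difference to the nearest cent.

A: e^(0.066·14) = e^0.924 ≈ 2.519347653, so 500 × 2.519347653 ≈ 1,259.6738.
B: (1 + 0.05743/365)^5110 ≈ 2.23436429, so 500 × 2.23436429 ≈ 1,117.1821.
Difference ≈ 142.4917 in favor of A.

Account A, by $142.49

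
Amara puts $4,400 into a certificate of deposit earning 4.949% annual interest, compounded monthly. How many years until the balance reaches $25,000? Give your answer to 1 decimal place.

35.2 years

(1 + 0.00412417)^(12t) = 25,000/4,400 = 5.6818.
12t·ln(1 + 0.00412417) = ln(5.6818); 12t = 1.7373/0.00411569 ≈ 422.1098.
t ≈ 35.1758 years.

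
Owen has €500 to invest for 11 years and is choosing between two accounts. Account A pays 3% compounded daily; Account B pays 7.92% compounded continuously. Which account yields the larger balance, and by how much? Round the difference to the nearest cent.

Account B, by €499.41

Account A growth factor: (1 + 0.03/365)^4015 ≈ 1.39094927; balance ≈ 695.4746.
Account B growth factor: e^(0.0792·11) = e^0.8712 ≈ 2.389776866; balance ≈ 1,194.8884.
Account B is larger by 499.4138.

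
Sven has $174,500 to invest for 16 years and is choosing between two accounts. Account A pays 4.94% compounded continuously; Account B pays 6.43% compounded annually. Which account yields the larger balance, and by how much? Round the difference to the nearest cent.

Account A growth factor: e^(0.0494·16) = e^0.7904 ≈ 2.20427796112; balance ≈ 384,646.5042.
Account B growth factor: (1 + 0.0643)^16 ≈ 2.71034761271; balance ≈ 472,955.6584.
Account B is larger by 88,309.1542.

Account B, by $88,309.15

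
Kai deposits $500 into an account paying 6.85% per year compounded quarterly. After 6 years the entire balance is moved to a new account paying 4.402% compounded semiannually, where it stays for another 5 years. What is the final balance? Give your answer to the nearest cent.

Phase 1: 500·(1 + 0.017125)^24 ≈ 751.5431.
Phase 2: 751.5431·(1 + 0.02201)^10 ≈ 934.3409.

$934.34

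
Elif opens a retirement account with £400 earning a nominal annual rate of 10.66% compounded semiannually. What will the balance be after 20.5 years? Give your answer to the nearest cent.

£3,362.76

Growth factor = (1 + 0.0533)^41 ≈ 8.406891678.
A ≈ 400 × 8.406891678 ≈ 3,362.7567.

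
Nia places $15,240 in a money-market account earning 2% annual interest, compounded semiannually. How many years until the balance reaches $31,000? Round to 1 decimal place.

(1 + 0.01)^(2t) = 31,000/15,240 = 2.0341.
2t·ln(1 + 0.01) = ln(2.0341); 2t = 0.71006/0.00995033 ≈ 71.3608.
t ≈ 35.6804 years.

35.7 years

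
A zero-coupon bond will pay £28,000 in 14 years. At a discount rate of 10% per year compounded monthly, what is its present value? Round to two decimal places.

£6,944.89

Growth factor = (1 + 0.1/12)^168 ≈ 4.0317433395.
P = 28,000/4.0317433395 ≈ 6,944.8865.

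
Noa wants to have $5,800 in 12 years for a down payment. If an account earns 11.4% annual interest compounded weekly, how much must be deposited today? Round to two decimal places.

Growth factor = (1 + 0.114/52)^624 ≈ 3.921611435.
P = 5,800/3.921611435 ≈ 1,478.9839.

$1,478.98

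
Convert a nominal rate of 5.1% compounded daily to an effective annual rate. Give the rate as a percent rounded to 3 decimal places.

One year is 365 periods at 0.000139726 each: (1 + 0.000139726)^365 ≈ 1.052319.
EAR = 1.052319 − 1 ≈ 5.23191%.

5.232%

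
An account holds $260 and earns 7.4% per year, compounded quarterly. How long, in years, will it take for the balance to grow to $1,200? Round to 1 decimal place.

We need (1 + 0.0185)^(4t) = 4.6154, so 4t = ln 4.6154 / ln 1.0185 ≈ 83.4324.
t ≈ 83.4324/4 = 20.8581 years.

20.9 years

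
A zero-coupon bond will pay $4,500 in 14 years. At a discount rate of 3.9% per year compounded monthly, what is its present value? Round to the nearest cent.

Growth factor = (1 + 0.00325)^168 ≈ 1.724806151.
P = 4,500/1.724806151 ≈ 2,608.9888.

$2,608.99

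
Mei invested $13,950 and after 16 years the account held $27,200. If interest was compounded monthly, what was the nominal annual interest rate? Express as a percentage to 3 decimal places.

(1 + r/12)^192 = 27,200/13,950 = 1.94982.
1 + r/12 = 1.94982^(1/192) ≈ 1.003484, so r/12 ≈ 0.00348385.
r ≈ 12·0.00348385 = 4.18062%.

4.181%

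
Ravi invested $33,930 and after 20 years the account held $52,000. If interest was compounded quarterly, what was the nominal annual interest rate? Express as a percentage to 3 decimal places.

The 80-period growth factor is 52,000/33,930 = 1.53257.
r/4 = 1.53257^(1/80) − 1 ≈ 0.00535107, so r ≈ 4·0.00535107 = 2.14043%.

2.140%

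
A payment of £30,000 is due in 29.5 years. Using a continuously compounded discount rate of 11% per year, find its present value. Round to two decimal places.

P = A·e^(−rt) = 30,000·e^(−3.245).
e^(−3.245) ≈ 0.038968564357, so P ≈ 1,169.0569.

£1,169.06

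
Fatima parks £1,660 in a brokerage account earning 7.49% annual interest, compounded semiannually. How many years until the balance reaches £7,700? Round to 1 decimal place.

(1 + 0.03745)^(2t) = 7,700/1,660 = 4.6386.
2t·ln(1 + 0.03745) = ln(4.6386); 2t = 1.5344/0.0367658 ≈ 41.7345.
t ≈ 20.8673 years.

20.9 years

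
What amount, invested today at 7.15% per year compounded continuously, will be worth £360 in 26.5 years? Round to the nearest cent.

£54.13

P = A·e^(−rt) = 360·e^(−1.89475).
e^(−1.89475) ≈ 0.150355919, so P ≈ 54.1281.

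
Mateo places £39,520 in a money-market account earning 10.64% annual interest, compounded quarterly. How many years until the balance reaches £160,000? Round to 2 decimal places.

(1 + 0.0266)^(4t) = 160,000/39,520 = 4.0486.
4t·ln(1 + 0.0266) = ln(4.0486); 4t = 1.3984/0.0262524 ≈ 53.2663.
t ≈ 13.3166 years.

13.32 years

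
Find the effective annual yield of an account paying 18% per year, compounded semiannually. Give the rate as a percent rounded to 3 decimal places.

18.810%

One year is 2 periods at 0.09 each: (1 + 0.09)^2 ≈ 1.1881.
EAR = 1.1881 − 1 ≈ 18.81000%.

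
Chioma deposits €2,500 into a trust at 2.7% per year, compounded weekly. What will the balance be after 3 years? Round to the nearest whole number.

€2,711

Growth factor = (1 + 0.027/52)^156 ≈ 1.084348102.
A ≈ 2,500 × 1.084348102 ≈ 2,710.8703.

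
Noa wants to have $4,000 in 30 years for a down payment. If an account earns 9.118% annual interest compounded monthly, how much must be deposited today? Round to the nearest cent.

$262.17

Periodic rate = 9.118%/12 = 0.00759833; 360 periods.
P = 4,000/(1 + 0.09118/12)^360 ≈ 4,000/15.25733092 ≈ 262.1691.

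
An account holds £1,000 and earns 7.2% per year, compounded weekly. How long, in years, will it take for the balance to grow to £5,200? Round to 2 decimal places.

(1 + 0.00138462)^(52t) = 5,200/1,000 = 5.2.
52t·ln(1 + 0.00138462) = ln(5.2); 52t = 1.6487/0.00138366 ≈ 1191.5220.
t ≈ 22.9139 years.

22.91 years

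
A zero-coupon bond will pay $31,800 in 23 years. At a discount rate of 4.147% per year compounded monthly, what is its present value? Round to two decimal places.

Growth factor = (1 + 0.04147/12)^276 ≈ 2.591315555.
P = 31,800/2.591315555 ≈ 12,271.7590.

$12,271.76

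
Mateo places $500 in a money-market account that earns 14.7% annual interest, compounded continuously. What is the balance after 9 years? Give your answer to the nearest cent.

$1,877.33

A = P·e^(rt) = 500·e^(0.147·9) = 500·e^1.323.
e^1.323 ≈ 3.754668504, so A ≈ 1,877.3343.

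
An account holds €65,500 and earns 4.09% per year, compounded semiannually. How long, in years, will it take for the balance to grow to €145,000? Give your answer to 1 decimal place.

19.6 years

(1 + 0.02045)^(2t) = 145,000/65,500 = 2.2137.
2t·ln(1 + 0.02045) = ln(2.2137); 2t = 0.79468/0.0202437 ≈ 39.2558.
t ≈ 19.6279 years.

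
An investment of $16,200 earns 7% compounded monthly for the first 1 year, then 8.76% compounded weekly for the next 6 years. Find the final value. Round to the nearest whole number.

Phase 1: 16,200·(1 + 0.07/12)^12 ≈ 17,371.0993.
Phase 2: 17,371.0993·(1 + 0.0876/52)^312 ≈ 29,369.7621.

$29,370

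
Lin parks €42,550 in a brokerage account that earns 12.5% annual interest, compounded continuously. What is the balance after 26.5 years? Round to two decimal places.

€1,168,153.83

A = P·e^(rt) = 42,550·e^(0.125·26.5) = 42,550·e^3.3125.
e^3.3125 ≈ 27.45367393546, so A ≈ 1,168,153.8260.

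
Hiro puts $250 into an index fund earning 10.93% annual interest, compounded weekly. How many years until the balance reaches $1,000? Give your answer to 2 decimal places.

12.70 years

(1 + 0.00210192)^(52t) = 1,000/250 = 4.
52t·ln(1 + 0.00210192) = ln(4); 52t = 1.3863/0.00209972 ≈ 660.2291.
t ≈ 12.6967 years.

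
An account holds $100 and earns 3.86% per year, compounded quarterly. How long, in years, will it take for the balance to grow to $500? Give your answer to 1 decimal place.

(1 + 0.00965)^(4t) = 500/100 = 5.
4t·ln(1 + 0.00965) = ln(5); 4t = 1.6094/0.00960374 ≈ 167.5846.
t ≈ 41.8961 years.

41.9 years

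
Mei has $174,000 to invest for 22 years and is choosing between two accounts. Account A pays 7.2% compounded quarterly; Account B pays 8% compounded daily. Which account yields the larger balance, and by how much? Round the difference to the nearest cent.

Account B, by $174,885.23

Account A growth factor: (1 + 0.018)^88 ≈ 4.8062290497; balance ≈ 836,283.8546.
Account B growth factor: (1 + 0.08/365)^8030 ≈ 5.811316582452; balance ≈ 1,011,169.0853.
Account B is larger by 174,885.2307.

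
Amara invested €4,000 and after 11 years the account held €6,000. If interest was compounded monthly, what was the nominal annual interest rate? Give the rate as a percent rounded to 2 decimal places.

3.69%

(1 + r/12)^132 = 6,000/4,000 = 1.5.
1 + r/12 = 1.5^(1/132) ≈ 1.003076, so r/12 ≈ 0.00307643.
r ≈ 12·0.00307643 = 3.69171%.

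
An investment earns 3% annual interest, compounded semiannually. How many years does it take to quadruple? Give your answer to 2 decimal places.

(1 + 0.015)^(2t) = 4.
2t = ln 4 / ln(1 + 0.015) ≈ 1.3863/0.0148886 ≈ 93.1111.
t ≈ 46.5555.

46.56 years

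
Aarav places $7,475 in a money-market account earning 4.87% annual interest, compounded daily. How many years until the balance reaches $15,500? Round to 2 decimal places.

We need (1 + 0.000133425)^(365t) = 2.0736, so 365t = ln 2.0736 / ln 1.000133 ≈ 5466.1902.
t ≈ 5466.1902/365 = 14.9759 years.

14.98 years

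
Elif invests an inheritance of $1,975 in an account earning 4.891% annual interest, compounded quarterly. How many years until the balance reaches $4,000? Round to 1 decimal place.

14.5 years

We need (1 + 0.0122275)^(4t) = 2.0253, so 4t = ln 2.0253 / ln 1.012228 ≈ 58.0684.
t ≈ 58.0684/4 = 14.5171 years.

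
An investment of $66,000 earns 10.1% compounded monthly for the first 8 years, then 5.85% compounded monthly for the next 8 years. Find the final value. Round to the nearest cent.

$235,364.72

Phase 1: 66,000·(1 + 0.101/12)^96 ≈ 147,565.6806.
Phase 2: 147,565.6806·(1 + 0.004875)^96 ≈ 235,364.7204.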